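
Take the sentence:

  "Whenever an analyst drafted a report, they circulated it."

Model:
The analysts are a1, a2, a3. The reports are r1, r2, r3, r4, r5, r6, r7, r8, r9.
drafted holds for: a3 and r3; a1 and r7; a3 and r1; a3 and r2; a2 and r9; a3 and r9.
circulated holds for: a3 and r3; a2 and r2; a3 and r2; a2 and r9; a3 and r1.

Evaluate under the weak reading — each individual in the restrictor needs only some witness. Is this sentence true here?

False

"it" takes "a report" as antecedent — a donkey pronoun bound across the clause boundary.
Weak reading: every analyst a with some drafted-report has at least one drafted-report r such that circulated(a,r).
Per analyst: a1:✗  a2:✓  a3:✓
a1 has no witness among its drafted-reports.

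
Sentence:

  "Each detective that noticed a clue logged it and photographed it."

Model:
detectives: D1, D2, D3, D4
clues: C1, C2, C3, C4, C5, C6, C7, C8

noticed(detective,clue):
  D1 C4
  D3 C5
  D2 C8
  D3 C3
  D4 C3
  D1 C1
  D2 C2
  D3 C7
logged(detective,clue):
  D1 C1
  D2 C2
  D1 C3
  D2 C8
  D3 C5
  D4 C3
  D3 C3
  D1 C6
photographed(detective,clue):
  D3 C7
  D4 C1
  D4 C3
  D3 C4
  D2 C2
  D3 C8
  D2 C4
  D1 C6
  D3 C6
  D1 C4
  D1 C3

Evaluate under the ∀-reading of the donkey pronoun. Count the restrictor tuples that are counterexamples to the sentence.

"it" takes "a clue" as antecedent — a donkey pronoun bound across the clause boundary.
Strong reading: for every (d,c) with noticed(d,c), logged(d,c) ∧ photographed(d,c).
Restrictor pairs: (D1,C1) ✗  (D1,C4) ✗  (D2,C2) ✓  (D2,C8) ✗  (D3,C3) ✗  (D3,C5) ✗  (D3,C7) ✗  (D4,C3) ✓
Counterexamples (restrictor pairs failing the scope): 6.

6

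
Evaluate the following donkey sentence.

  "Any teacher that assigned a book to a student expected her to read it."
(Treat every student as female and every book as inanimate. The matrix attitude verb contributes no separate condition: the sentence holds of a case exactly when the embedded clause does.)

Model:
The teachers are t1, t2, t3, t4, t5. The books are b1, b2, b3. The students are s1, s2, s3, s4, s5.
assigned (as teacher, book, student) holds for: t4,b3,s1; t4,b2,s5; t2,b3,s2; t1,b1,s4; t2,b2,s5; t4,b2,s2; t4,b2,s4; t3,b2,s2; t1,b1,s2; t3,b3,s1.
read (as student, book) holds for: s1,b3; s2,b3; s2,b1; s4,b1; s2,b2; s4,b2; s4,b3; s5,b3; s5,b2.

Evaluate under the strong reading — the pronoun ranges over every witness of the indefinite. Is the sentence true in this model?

True

"her" takes "a student" as antecedent and "it" takes "a book"; both are donkey pronouns co-varying with the restrictor.
Strong reading: for every (t,b,s) with assigned(t,b,s), read(s,b).
Restrictor triples: (t1,b1,s2)→read(s2,b1) ✓  (t1,b1,s4)→read(s4,b1) ✓  (t2,b2,s5)→read(s5,b2) ✓  (t2,b3,s2)→read(s2,b3) ✓  (t3,b2,s2)→read(s2,b2) ✓  (t3,b3,s1)→read(s1,b3) ✓  (t4,b2,s2)→read(s2,b2) ✓  (t4,b2,s4)→read(s4,b2) ✓  (t4,b2,s5)→read(s5,b2) ✓  (t4,b3,s1)→read(s1,b3) ✓
Every restrictor triple satisfies the scope.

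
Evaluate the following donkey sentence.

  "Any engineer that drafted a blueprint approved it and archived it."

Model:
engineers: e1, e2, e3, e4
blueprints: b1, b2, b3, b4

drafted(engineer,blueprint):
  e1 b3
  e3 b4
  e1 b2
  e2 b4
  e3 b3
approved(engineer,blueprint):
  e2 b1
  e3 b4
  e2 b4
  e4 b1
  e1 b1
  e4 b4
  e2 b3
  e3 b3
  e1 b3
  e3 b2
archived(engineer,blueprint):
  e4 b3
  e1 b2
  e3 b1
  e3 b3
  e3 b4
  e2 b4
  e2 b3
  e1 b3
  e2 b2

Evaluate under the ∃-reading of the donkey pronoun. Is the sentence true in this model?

True

"it" takes "a blueprint" as antecedent — a donkey pronoun bound across the clause boundary.
Weak reading: every engineer e with some drafted-blueprint has at least one drafted-blueprint b such that approved(e,b) ∧ archived(e,b).
Per engineer: e1:✓  e2:✓  e3:✓
Every engineer in the restrictor has a witness.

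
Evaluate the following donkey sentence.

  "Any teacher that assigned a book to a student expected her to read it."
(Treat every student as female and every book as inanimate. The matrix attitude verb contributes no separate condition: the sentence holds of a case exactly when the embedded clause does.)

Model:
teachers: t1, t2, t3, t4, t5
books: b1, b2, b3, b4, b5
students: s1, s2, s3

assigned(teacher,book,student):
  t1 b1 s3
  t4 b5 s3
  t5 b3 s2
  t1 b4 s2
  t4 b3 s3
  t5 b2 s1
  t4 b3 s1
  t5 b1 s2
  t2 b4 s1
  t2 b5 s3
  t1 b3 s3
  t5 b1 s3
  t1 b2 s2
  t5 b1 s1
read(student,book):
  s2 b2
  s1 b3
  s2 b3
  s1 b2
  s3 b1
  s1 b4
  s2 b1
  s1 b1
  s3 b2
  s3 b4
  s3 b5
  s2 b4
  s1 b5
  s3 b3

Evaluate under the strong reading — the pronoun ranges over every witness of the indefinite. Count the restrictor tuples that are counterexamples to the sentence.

"her" takes "a student" as antecedent and "it" takes "a book"; both are donkey pronouns co-varying with the restrictor.
Strong reading: for every (t,b,s) with assigned(t,b,s), read(s,b).
Restrictor triples: (t1,b1,s3)→read(s3,b1) ✓  (t1,b2,s2)→read(s2,b2) ✓  (t1,b3,s3)→read(s3,b3) ✓  (t1,b4,s2)→read(s2,b4) ✓  (t2,b4,s1)→read(s1,b4) ✓  (t2,b5,s3)→read(s3,b5) ✓  (t4,b3,s1)→read(s1,b3) ✓  (t4,b3,s3)→read(s3,b3) ✓  (t4,b5,s3)→read(s3,b5) ✓  (t5,b1,s1)→read(s1,b1) ✓  (t5,b1,s2)→read(s2,b1) ✓  (t5,b1,s3)→read(s3,b1) ✓  (t5,b2,s1)→read(s1,b2) ✓  (t5,b3,s2)→read(s2,b3) ✓
Counterexamples (restrictor triples failing the scope): 0.

0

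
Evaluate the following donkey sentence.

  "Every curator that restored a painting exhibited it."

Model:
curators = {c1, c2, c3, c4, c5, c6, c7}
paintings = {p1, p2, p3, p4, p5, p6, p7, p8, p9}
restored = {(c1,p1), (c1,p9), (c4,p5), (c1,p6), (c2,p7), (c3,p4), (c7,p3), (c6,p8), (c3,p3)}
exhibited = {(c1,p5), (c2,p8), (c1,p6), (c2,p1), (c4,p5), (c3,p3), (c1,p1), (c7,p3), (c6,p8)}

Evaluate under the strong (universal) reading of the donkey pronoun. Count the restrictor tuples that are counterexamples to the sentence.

3

"it" takes "a painting" as antecedent — a donkey pronoun bound across the clause boundary.
Strong reading: for every (c,p) with restored(c,p), exhibited(c,p).
Restrictor pairs: (c1,p1) ✓  (c1,p6) ✓  (c1,p9) ✗  (c2,p7) ✗  (c3,p3) ✓  (c3,p4) ✗  (c4,p5) ✓  (c6,p8) ✓  (c7,p3) ✓
Counterexamples (restrictor pairs failing the scope): 3.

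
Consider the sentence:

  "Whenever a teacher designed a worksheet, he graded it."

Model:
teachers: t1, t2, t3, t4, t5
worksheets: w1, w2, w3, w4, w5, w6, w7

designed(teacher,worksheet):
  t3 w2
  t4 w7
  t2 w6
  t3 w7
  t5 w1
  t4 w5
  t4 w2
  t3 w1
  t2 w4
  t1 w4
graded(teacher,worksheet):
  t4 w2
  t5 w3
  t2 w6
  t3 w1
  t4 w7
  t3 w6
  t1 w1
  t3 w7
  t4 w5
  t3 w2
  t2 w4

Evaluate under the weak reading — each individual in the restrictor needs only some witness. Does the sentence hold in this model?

"it" takes "a worksheet" as antecedent — a donkey pronoun bound across the clause boundary.
Weak reading: every teacher t with some designed-worksheet has at least one designed-worksheet w such that graded(t,w).
Per teacher: t1:✗  t2:✓  t3:✓  t4:✓  t5:✗
t1 has no witness among its designed-worksheets.

False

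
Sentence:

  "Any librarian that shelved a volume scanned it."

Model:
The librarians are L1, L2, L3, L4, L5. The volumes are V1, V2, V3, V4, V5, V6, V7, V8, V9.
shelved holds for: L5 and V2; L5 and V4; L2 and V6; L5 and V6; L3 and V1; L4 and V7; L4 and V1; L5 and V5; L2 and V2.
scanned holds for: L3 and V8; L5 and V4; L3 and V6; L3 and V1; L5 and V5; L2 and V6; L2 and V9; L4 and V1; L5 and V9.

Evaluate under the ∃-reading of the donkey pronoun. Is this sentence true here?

True

"it" takes "a volume" as antecedent — a donkey pronoun bound across the clause boundary.
Weak reading: every librarian l with some shelved-volume has at least one shelved-volume v such that scanned(l,v).
Per librarian: L2:✓  L3:✓  L4:✓  L5:✓
Every librarian in the restrictor has a witness.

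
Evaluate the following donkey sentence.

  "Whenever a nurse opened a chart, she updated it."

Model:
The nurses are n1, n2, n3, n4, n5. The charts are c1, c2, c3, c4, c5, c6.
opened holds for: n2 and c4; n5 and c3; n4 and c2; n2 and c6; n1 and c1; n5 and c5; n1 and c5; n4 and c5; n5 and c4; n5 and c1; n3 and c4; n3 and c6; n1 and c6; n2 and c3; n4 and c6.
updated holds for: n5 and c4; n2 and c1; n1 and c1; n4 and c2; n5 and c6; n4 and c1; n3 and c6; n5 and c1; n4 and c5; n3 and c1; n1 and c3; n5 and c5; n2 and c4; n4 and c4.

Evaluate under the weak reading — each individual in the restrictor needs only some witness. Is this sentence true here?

True

"it" takes "a chart" as antecedent — a donkey pronoun bound across the clause boundary.
Weak reading: every nurse n with some opened-chart has at least one opened-chart c such that updated(n,c).
Per nurse: n1:✓  n2:✓  n3:✓  n4:✓  n5:✓
Every nurse in the restrictor has a witness.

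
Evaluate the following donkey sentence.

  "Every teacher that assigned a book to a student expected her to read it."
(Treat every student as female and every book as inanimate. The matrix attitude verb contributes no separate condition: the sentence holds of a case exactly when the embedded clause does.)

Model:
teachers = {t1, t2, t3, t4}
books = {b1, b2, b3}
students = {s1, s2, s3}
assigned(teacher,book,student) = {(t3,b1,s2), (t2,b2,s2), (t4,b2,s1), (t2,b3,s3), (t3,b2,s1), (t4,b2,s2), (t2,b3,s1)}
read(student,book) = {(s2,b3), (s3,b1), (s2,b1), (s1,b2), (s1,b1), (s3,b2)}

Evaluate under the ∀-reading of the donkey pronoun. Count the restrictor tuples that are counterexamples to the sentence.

"her" takes "a student" as antecedent and "it" takes "a book"; both are donkey pronouns co-varying with the restrictor.
Strong reading: for every (t,b,s) with assigned(t,b,s), read(s,b).
Restrictor triples: (t2,b2,s2)→read(s2,b2) ✗  (t2,b3,s1)→read(s1,b3) ✗  (t2,b3,s3)→read(s3,b3) ✗  (t3,b1,s2)→read(s2,b1) ✓  (t3,b2,s1)→read(s1,b2) ✓  (t4,b2,s1)→read(s1,b2) ✓  (t4,b2,s2)→read(s2,b2) ✗
Counterexamples (restrictor triples failing the scope): 4.

4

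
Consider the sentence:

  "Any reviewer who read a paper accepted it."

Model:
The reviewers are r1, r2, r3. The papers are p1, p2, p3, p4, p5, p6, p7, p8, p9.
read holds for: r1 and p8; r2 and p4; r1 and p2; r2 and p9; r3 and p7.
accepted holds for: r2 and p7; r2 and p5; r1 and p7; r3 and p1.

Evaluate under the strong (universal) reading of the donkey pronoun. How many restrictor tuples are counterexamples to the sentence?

"it" takes "a paper" as antecedent — a donkey pronoun bound across the clause boundary.
Strong reading: for every (r,p) with read(r,p), accepted(r,p).
Restrictor pairs: (r1,p2) ✗  (r1,p8) ✗  (r2,p4) ✗  (r2,p9) ✗  (r3,p7) ✗
Counterexamples (restrictor pairs failing the scope): 5.

5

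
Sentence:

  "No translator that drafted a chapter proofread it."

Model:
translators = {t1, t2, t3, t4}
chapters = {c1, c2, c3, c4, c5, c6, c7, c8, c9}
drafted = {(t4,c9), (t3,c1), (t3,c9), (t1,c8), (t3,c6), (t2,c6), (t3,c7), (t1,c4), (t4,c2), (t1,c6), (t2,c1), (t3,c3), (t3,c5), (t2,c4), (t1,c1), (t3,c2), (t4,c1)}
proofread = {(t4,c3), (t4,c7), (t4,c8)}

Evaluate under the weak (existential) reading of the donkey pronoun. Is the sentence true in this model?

True

"it" takes "a chapter" as antecedent — a donkey pronoun bound across the clause boundary.
Truth condition: for no (t,c) with drafted(t,c) does proofread(t,c) hold.
Restrictor pairs — does the scope hold? (t1,c1):fails  (t1,c4):fails  (t1,c6):fails  (t1,c8):fails  (t2,c1):fails  (t2,c4):fails  (t2,c6):fails  (t3,c1):fails  (t3,c2):fails  (t3,c3):fails  (t3,c5):fails  (t3,c6):fails  (t3,c7):fails  (t3,c9):fails  (t4,c1):fails  (t4,c2):fails  (t4,c9):fails
Scope holds for no restrictor pair, so the sentence is true.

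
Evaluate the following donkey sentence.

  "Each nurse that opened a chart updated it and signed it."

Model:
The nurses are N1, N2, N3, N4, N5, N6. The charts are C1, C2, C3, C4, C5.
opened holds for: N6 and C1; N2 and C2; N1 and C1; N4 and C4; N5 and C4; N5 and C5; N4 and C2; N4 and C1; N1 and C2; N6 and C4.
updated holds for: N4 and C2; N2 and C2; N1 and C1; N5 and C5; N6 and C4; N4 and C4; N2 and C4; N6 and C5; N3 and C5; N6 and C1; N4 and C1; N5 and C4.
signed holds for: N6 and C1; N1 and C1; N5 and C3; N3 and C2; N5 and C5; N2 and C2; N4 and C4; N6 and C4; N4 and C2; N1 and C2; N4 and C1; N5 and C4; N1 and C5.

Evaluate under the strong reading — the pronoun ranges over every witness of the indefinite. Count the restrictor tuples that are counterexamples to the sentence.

1

"it" takes "a chart" as antecedent — a donkey pronoun bound across the clause boundary.
Strong reading: for every (n,c) with opened(n,c), updated(n,c) ∧ signed(n,c).
Restrictor pairs: (N1,C1) ✓  (N1,C2) ✗  (N2,C2) ✓  (N4,C1) ✓  (N4,C2) ✓  (N4,C4) ✓  (N5,C4) ✓  (N5,C5) ✓  (N6,C1) ✓  (N6,C4) ✓
Counterexamples (restrictor pairs failing the scope): 1.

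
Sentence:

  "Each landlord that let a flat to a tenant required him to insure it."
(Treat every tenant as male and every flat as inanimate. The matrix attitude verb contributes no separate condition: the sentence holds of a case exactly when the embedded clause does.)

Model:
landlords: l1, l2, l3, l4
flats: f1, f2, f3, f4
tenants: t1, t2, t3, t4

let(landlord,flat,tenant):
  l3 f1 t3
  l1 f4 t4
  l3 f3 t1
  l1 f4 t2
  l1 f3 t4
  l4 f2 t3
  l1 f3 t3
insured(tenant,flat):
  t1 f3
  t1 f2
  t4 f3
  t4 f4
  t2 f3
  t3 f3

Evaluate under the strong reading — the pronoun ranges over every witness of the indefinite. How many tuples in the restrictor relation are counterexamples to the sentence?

3

"him" takes "a tenant" as antecedent and "it" takes "a flat"; both are donkey pronouns co-varying with the restrictor.
Strong reading: for every (l,f,t) with let(l,f,t), insured(t,f).
Restrictor triples: (l1,f3,t3)→insured(t3,f3) ✓  (l1,f3,t4)→insured(t4,f3) ✓  (l1,f4,t2)→insured(t2,f4) ✗  (l1,f4,t4)→insured(t4,f4) ✓  (l3,f1,t3)→insured(t3,f1) ✗  (l3,f3,t1)→insured(t1,f3) ✓  (l4,f2,t3)→insured(t3,f2) ✗
Counterexamples (restrictor triples failing the scope): 3.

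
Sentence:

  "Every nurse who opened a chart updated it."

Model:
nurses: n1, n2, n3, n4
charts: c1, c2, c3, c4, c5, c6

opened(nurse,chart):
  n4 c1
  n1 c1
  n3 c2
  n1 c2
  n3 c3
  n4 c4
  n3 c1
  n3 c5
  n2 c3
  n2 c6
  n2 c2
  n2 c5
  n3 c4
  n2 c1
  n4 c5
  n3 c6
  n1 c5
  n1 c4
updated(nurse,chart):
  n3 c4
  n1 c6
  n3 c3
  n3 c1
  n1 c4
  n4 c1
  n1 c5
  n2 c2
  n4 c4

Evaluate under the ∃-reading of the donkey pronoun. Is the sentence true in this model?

True

"it" takes "a chart" as antecedent — a donkey pronoun bound across the clause boundary.
Weak reading: every nurse n with some opened-chart has at least one opened-chart c such that updated(n,c).
Per nurse: n1:✓  n2:✓  n3:✓  n4:✓
Every nurse in the restrictor has a witness.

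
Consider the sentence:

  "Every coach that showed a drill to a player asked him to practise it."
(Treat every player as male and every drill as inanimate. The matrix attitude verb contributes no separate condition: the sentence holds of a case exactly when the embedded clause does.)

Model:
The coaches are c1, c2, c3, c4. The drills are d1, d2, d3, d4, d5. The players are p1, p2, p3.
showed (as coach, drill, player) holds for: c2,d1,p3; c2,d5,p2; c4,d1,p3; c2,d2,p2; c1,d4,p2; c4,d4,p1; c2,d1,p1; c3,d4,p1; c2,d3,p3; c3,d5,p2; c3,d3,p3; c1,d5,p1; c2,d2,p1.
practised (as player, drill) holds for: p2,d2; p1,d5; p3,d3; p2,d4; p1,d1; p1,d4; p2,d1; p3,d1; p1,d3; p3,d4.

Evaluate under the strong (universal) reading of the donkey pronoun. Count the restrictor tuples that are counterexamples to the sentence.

"him" takes "a player" as antecedent and "it" takes "a drill"; both are donkey pronouns co-varying with the restrictor.
Strong reading: for every (c,d,p) with showed(c,d,p), practised(p,d).
Restrictor triples: (c1,d4,p2)→practised(p2,d4) ✓  (c1,d5,p1)→practised(p1,d5) ✓  (c2,d1,p1)→practised(p1,d1) ✓  (c2,d1,p3)→practised(p3,d1) ✓  (c2,d2,p1)→practised(p1,d2) ✗  (c2,d2,p2)→practised(p2,d2) ✓  (c2,d3,p3)→practised(p3,d3) ✓  (c2,d5,p2)→practised(p2,d5) ✗  (c3,d3,p3)→practised(p3,d3) ✓  (c3,d4,p1)→practised(p1,d4) ✓  (c3,d5,p2)→practised(p2,d5) ✗  (c4,d1,p3)→practised(p3,d1) ✓  (c4,d4,p1)→practised(p1,d4) ✓
Counterexamples (restrictor triples failing the scope): 3.

3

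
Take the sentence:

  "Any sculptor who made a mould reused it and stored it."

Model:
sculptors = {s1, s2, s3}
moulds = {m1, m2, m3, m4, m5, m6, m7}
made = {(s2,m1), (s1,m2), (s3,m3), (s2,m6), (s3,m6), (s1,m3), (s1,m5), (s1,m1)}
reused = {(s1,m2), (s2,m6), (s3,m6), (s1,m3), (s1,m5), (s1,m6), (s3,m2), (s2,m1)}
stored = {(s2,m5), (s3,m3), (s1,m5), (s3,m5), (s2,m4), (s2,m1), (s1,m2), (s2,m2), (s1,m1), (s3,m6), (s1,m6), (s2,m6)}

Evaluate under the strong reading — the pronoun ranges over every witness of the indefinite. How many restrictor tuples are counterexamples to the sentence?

3

"it" takes "a mould" as antecedent — a donkey pronoun bound across the clause boundary.
Strong reading: for every (s,m) with made(s,m), reused(s,m) ∧ stored(s,m).
Restrictor pairs: (s1,m1) ✗  (s1,m2) ✓  (s1,m3) ✗  (s1,m5) ✓  (s2,m1) ✓  (s2,m6) ✓  (s3,m3) ✗  (s3,m6) ✓
Counterexamples (restrictor pairs failing the scope): 3.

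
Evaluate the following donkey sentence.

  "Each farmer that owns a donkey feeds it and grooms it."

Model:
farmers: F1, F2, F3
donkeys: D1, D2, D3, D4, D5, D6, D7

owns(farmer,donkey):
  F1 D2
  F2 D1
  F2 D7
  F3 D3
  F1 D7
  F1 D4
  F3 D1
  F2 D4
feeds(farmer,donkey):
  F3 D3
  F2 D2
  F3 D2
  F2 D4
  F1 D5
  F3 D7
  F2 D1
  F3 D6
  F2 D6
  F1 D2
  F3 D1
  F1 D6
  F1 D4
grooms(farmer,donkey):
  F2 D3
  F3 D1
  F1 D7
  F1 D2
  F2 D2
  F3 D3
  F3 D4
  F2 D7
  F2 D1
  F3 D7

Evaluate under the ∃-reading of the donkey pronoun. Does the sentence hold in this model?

True

"it" takes "a donkey" as antecedent — a donkey pronoun bound across the clause boundary.
Weak reading: every farmer f with some owns-donkey has at least one owns-donkey d such that feeds(f,d) ∧ grooms(f,d).
Per farmer: F1:✓  F2:✓  F3:✓
Every farmer in the restrictor has a witness.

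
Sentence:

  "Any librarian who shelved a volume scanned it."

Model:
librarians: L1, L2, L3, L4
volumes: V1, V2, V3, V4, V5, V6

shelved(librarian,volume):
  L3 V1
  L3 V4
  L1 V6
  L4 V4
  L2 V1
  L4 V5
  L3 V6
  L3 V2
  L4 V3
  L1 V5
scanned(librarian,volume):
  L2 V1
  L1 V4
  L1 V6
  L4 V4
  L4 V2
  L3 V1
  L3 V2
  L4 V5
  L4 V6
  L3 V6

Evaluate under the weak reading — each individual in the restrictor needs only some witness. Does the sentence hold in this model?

True

"it" takes "a volume" as antecedent — a donkey pronoun bound across the clause boundary.
Weak reading: every librarian l with some shelved-volume has at least one shelved-volume v such that scanned(l,v).
Per librarian: L1:✓  L2:✓  L3:✓  L4:✓
Every librarian in the restrictor has a witness.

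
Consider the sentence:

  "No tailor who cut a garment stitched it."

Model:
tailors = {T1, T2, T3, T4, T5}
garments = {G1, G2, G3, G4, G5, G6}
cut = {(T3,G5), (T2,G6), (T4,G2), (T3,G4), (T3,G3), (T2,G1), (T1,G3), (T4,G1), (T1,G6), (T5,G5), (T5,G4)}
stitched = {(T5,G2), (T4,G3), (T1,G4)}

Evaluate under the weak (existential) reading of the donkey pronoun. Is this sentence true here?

"it" takes "a garment" as antecedent — a donkey pronoun bound across the clause boundary.
Truth condition: for no (t,g) with cut(t,g) does stitched(t,g) hold.
Restrictor pairs — does the scope hold? (T1,G3):fails  (T1,G6):fails  (T2,G1):fails  (T2,G6):fails  (T3,G3):fails  (T3,G4):fails  (T3,G5):fails  (T4,G1):fails  (T4,G2):fails  (T5,G4):fails  (T5,G5):fails
Scope holds for no restrictor pair, so the sentence is true.

True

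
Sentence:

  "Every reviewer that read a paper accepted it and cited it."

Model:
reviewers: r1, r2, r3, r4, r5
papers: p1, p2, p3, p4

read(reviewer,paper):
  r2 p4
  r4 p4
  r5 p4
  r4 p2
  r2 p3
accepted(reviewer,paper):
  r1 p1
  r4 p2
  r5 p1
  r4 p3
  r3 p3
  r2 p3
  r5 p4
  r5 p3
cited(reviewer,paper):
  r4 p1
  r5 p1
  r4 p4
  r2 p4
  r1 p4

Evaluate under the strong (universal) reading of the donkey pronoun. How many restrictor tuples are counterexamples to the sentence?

"it" takes "a paper" as antecedent — a donkey pronoun bound across the clause boundary.
Strong reading: for every (r,p) with read(r,p), accepted(r,p) ∧ cited(r,p).
Restrictor pairs: (r2,p3) ✗  (r2,p4) ✗  (r4,p2) ✗  (r4,p4) ✗  (r5,p4) ✗
Counterexamples (restrictor pairs failing the scope): 5.

5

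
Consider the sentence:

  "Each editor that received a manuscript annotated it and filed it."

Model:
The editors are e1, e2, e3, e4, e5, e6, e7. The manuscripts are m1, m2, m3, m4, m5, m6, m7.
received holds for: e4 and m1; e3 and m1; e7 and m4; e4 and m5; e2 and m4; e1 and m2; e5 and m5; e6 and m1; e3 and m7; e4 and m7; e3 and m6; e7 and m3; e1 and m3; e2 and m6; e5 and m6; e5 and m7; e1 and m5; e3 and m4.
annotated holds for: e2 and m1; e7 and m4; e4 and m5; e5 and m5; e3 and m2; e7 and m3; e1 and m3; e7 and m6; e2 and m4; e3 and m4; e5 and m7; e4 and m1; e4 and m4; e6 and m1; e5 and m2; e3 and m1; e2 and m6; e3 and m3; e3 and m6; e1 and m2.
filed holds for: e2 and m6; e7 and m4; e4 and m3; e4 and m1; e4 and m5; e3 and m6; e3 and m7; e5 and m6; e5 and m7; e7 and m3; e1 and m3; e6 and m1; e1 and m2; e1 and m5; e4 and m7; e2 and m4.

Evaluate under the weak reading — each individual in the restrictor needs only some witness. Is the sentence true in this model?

True

"it" takes "a manuscript" as antecedent — a donkey pronoun bound across the clause boundary.
Weak reading: every editor e with some received-manuscript has at least one received-manuscript m such that annotated(e,m) ∧ filed(e,m).
Per editor: e1:✓  e2:✓  e3:✓  e4:✓  e5:✓  e6:✓  e7:✓
Every editor in the restrictor has a witness.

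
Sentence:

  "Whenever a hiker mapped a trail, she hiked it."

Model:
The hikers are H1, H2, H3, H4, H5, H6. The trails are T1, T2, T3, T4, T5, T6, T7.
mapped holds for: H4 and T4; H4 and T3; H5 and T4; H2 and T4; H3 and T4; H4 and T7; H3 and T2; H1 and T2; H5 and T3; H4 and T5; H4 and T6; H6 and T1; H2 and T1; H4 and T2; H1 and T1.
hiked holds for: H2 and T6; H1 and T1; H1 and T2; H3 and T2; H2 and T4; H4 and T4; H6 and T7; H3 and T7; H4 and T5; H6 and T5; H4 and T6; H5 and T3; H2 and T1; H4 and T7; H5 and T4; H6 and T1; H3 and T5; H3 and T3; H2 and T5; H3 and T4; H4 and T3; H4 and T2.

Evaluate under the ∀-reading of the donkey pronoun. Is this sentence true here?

"it" takes "a trail" as antecedent — a donkey pronoun bound across the clause boundary.
Strong reading: for every (h,t) with mapped(h,t), hiked(h,t).
Restrictor pairs: (H1,T1) ✓  (H1,T2) ✓  (H2,T1) ✓  (H2,T4) ✓  (H3,T2) ✓  (H3,T4) ✓  (H4,T2) ✓  (H4,T3) ✓  (H4,T4) ✓  (H4,T5) ✓  (H4,T6) ✓  (H4,T7) ✓  (H5,T3) ✓  (H5,T4) ✓  (H6,T1) ✓
Every restrictor pair satisfies the scope.

True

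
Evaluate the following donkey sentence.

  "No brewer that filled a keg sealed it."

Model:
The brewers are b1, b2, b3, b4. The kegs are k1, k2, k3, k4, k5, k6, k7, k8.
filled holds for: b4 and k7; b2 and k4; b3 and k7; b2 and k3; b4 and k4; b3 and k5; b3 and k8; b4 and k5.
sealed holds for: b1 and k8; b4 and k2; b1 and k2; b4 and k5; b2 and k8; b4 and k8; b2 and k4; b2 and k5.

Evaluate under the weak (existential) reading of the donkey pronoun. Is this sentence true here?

False

"it" takes "a keg" as antecedent — a donkey pronoun bound across the clause boundary.
Truth condition: for no (b,k) with filled(b,k) does sealed(b,k) hold.
Restrictor pairs — does the scope hold? (b2,k3):fails  (b2,k4):holds  (b3,k5):fails  (b3,k7):fails  (b3,k8):fails  (b4,k4):fails  (b4,k5):holds  (b4,k7):fails
Scope holds for 2 pair(s), so the sentence is false.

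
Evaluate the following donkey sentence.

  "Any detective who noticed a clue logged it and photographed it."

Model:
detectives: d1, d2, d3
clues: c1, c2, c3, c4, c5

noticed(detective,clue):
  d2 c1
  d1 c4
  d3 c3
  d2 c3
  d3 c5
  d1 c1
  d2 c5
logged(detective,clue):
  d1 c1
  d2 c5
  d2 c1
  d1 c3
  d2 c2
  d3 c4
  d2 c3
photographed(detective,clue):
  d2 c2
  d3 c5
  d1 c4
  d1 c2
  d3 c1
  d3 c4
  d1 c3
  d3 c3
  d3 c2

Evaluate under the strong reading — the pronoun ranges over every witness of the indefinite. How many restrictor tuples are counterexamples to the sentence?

7

"it" takes "a clue" as antecedent — a donkey pronoun bound across the clause boundary.
Strong reading: for every (d,c) with noticed(d,c), logged(d,c) ∧ photographed(d,c).
Restrictor pairs: (d1,c1) ✗  (d1,c4) ✗  (d2,c1) ✗  (d2,c3) ✗  (d2,c5) ✗  (d3,c3) ✗  (d3,c5) ✗
Counterexamples (restrictor pairs failing the scope): 7.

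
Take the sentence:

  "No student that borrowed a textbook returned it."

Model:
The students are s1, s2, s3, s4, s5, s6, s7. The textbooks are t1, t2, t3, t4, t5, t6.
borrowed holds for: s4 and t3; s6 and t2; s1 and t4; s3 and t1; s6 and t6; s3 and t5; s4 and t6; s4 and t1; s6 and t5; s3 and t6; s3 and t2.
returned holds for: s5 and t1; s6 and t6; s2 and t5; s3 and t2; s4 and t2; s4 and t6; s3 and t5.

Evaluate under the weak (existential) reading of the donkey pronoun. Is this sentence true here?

False

"it" takes "a textbook" as antecedent — a donkey pronoun bound across the clause boundary.
Truth condition: for no (s,t) with borrowed(s,t) does returned(s,t) hold.
Restrictor pairs — does the scope hold? (s1,t4):fails  (s3,t1):fails  (s3,t2):holds  (s3,t5):holds  (s3,t6):fails  (s4,t1):fails  (s4,t3):fails  (s4,t6):holds  (s6,t2):fails  (s6,t5):fails  (s6,t6):holds
Scope holds for 4 pair(s), so the sentence is false.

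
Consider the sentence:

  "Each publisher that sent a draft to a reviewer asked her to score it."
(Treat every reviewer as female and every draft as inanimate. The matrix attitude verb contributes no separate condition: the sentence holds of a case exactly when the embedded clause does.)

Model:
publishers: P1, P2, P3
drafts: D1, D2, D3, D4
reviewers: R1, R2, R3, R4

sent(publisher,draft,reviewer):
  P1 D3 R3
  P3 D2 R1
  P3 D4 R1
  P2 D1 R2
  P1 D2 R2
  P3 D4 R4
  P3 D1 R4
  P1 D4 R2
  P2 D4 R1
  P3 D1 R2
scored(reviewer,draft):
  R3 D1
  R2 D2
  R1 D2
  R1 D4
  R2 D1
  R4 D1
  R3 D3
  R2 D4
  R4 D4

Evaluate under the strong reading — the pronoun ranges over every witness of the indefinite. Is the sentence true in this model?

True

"her" takes "a reviewer" as antecedent and "it" takes "a draft"; both are donkey pronouns co-varying with the restrictor.
Strong reading: for every (p,d,r) with sent(p,d,r), scored(r,d).
Restrictor triples: (P1,D2,R2)→scored(R2,D2) ✓  (P1,D3,R3)→scored(R3,D3) ✓  (P1,D4,R2)→scored(R2,D4) ✓  (P2,D1,R2)→scored(R2,D1) ✓  (P2,D4,R1)→scored(R1,D4) ✓  (P3,D1,R2)→scored(R2,D1) ✓  (P3,D1,R4)→scored(R4,D1) ✓  (P3,D2,R1)→scored(R1,D2) ✓  (P3,D4,R1)→scored(R1,D4) ✓  (P3,D4,R4)→scored(R4,D4) ✓
Every restrictor triple satisfies the scope.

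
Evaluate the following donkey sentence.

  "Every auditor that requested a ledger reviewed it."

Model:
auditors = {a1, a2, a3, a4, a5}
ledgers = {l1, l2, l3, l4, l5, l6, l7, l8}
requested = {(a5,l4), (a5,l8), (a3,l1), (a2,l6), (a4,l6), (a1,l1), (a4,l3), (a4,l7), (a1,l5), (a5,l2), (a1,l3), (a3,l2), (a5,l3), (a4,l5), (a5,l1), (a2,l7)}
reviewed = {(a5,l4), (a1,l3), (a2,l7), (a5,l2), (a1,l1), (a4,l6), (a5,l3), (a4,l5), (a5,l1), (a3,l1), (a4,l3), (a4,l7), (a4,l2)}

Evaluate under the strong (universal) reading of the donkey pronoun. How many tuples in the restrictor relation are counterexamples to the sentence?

4

"it" takes "a ledger" as antecedent — a donkey pronoun bound across the clause boundary.
Strong reading: for every (a,l) with requested(a,l), reviewed(a,l).
Restrictor pairs: (a1,l1) ✓  (a1,l3) ✓  (a1,l5) ✗  (a2,l6) ✗  (a2,l7) ✓  (a3,l1) ✓  (a3,l2) ✗  (a4,l3) ✓  (a4,l5) ✓  (a4,l6) ✓  (a4,l7) ✓  (a5,l1) ✓  (a5,l2) ✓  (a5,l3) ✓  (a5,l4) ✓  (a5,l8) ✗
Counterexamples (restrictor pairs failing the scope): 4.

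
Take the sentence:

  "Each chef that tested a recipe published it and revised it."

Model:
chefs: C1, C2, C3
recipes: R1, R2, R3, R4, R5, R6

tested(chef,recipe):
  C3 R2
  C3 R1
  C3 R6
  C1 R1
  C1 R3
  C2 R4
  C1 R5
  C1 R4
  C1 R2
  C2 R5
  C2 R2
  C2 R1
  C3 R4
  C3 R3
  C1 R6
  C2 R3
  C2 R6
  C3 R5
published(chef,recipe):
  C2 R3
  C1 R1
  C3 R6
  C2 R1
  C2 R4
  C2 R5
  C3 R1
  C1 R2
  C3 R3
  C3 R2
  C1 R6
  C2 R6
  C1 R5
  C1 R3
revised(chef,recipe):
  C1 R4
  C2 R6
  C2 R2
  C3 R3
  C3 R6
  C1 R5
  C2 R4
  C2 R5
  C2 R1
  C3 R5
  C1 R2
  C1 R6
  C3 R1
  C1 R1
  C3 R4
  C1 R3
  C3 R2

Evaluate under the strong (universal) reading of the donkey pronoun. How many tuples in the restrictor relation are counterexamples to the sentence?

5

"it" takes "a recipe" as antecedent — a donkey pronoun bound across the clause boundary.
Strong reading: for every (c,r) with tested(c,r), published(c,r) ∧ revised(c,r).
Restrictor pairs: (C1,R1) ✓  (C1,R2) ✓  (C1,R3) ✓  (C1,R4) ✗  (C1,R5) ✓  (C1,R6) ✓  (C2,R1) ✓  (C2,R2) ✗  (C2,R3) ✗  (C2,R4) ✓  (C2,R5) ✓  (C2,R6) ✓  (C3,R1) ✓  (C3,R2) ✓  (C3,R3) ✓  (C3,R4) ✗  (C3,R5) ✗  (C3,R6) ✓
Counterexamples (restrictor pairs failing the scope): 5.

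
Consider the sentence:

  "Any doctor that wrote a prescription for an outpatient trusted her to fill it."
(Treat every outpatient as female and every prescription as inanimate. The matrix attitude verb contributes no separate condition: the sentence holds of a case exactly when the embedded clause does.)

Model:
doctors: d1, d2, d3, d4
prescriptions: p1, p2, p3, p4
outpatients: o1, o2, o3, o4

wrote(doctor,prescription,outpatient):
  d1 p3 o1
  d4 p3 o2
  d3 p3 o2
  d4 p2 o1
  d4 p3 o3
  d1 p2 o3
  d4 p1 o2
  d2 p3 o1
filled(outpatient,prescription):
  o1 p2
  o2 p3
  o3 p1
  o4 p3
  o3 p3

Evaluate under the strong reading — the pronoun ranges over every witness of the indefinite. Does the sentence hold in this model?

False

"her" takes "an outpatient" as antecedent and "it" takes "a prescription"; both are donkey pronouns co-varying with the restrictor.
Strong reading: for every (d,p,o) with wrote(d,p,o), filled(o,p).
Restrictor triples: (d1,p2,o3)→filled(o3,p2) ✗  (d1,p3,o1)→filled(o1,p3) ✗  (d2,p3,o1)→filled(o1,p3) ✗  (d3,p3,o2)→filled(o2,p3) ✓  (d4,p1,o2)→filled(o2,p1) ✗  (d4,p2,o1)→filled(o1,p2) ✓  (d4,p3,o2)→filled(o2,p3) ✓  (d4,p3,o3)→filled(o3,p3) ✓
Counterexample: (d1,p2,o3) — filled(o3,p2) does not hold.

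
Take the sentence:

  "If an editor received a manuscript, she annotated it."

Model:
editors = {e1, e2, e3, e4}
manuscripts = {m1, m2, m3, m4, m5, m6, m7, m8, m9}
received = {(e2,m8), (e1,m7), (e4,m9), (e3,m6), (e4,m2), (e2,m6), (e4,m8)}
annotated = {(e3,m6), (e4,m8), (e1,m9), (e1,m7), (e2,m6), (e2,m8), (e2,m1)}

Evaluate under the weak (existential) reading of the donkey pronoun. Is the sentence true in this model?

"it" takes "a manuscript" as antecedent — a donkey pronoun bound across the clause boundary.
Weak reading: every editor e with some received-manuscript has at least one received-manuscript m such that annotated(e,m).
Per editor: e1:✓  e2:✓  e3:✓  e4:✓
Every editor in the restrictor has a witness.

True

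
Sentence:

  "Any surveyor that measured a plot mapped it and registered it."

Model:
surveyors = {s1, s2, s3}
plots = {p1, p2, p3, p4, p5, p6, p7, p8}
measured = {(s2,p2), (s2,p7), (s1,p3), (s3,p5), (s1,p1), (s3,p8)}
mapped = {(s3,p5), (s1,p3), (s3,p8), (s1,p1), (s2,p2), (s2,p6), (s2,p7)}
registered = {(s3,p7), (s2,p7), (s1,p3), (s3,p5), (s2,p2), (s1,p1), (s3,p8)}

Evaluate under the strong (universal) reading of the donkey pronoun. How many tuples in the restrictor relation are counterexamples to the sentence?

0

"it" takes "a plot" as antecedent — a donkey pronoun bound across the clause boundary.
Strong reading: for every (s,p) with measured(s,p), mapped(s,p) ∧ registered(s,p).
Restrictor pairs: (s1,p1) ✓  (s1,p3) ✓  (s2,p2) ✓  (s2,p7) ✓  (s3,p5) ✓  (s3,p8) ✓
Counterexamples (restrictor pairs failing the scope): 0.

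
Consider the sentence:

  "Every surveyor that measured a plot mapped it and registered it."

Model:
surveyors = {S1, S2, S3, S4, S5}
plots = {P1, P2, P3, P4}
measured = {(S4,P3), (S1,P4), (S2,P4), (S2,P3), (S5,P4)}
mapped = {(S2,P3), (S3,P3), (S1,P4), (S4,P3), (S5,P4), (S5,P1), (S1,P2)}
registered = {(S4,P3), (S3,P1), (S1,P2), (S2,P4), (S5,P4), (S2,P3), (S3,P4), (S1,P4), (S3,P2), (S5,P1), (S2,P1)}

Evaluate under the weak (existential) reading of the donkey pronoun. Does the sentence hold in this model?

"it" takes "a plot" as antecedent — a donkey pronoun bound across the clause boundary.
Weak reading: every surveyor s with some measured-plot has at least one measured-plot p such that mapped(s,p) ∧ registered(s,p).
Per surveyor: S1:✓  S2:✓  S4:✓  S5:✓
Every surveyor in the restrictor has a witness.

True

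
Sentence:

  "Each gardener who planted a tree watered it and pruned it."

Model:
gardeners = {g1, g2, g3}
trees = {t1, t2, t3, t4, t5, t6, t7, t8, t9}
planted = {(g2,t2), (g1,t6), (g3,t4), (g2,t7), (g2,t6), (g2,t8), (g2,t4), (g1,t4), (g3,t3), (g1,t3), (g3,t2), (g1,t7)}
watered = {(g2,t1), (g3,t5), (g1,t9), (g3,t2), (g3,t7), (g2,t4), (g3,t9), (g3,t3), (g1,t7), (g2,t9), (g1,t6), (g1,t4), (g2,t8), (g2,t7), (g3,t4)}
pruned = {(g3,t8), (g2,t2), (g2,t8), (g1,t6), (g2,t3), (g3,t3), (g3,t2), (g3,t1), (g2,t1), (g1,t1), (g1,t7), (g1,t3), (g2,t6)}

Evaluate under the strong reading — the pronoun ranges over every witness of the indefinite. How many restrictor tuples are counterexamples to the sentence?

7

"it" takes "a tree" as antecedent — a donkey pronoun bound across the clause boundary.
Strong reading: for every (g,t) with planted(g,t), watered(g,t) ∧ pruned(g,t).
Restrictor pairs: (g1,t3) ✗  (g1,t4) ✗  (g1,t6) ✓  (g1,t7) ✓  (g2,t2) ✗  (g2,t4) ✗  (g2,t6) ✗  (g2,t7) ✗  (g2,t8) ✓  (g3,t2) ✓  (g3,t3) ✓  (g3,t4) ✗
Counterexamples (restrictor pairs failing the scope): 7.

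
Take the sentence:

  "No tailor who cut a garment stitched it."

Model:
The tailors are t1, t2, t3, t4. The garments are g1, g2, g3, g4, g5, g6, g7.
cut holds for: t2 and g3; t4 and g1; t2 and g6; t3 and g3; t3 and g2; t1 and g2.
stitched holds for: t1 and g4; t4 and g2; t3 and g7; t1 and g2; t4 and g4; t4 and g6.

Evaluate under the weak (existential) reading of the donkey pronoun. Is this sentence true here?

False

"it" takes "a garment" as antecedent — a donkey pronoun bound across the clause boundary.
Truth condition: for no (t,g) with cut(t,g) does stitched(t,g) hold.
Restrictor pairs — does the scope hold? (t1,g2):holds  (t2,g3):fails  (t2,g6):fails  (t3,g2):fails  (t3,g3):fails  (t4,g1):fails
Scope holds for 1 pair(s), so the sentence is false.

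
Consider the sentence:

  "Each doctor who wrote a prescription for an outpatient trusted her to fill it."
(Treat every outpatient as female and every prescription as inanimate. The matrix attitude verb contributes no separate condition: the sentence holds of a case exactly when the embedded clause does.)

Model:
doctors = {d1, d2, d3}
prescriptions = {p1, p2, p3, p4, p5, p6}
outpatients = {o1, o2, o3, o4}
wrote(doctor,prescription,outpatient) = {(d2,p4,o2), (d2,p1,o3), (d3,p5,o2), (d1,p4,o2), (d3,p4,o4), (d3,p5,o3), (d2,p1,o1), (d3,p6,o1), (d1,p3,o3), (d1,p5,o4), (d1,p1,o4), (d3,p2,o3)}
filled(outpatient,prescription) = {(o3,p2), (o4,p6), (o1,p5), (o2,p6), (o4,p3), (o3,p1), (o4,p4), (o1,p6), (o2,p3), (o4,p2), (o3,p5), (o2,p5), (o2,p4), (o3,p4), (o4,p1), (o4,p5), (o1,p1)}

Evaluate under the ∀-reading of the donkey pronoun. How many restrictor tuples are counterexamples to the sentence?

"her" takes "an outpatient" as antecedent and "it" takes "a prescription"; both are donkey pronouns co-varying with the restrictor.
Strong reading: for every (d,p,o) with wrote(d,p,o), filled(o,p).
Restrictor triples: (d1,p1,o4)→filled(o4,p1) ✓  (d1,p3,o3)→filled(o3,p3) ✗  (d1,p4,o2)→filled(o2,p4) ✓  (d1,p5,o4)→filled(o4,p5) ✓  (d2,p1,o1)→filled(o1,p1) ✓  (d2,p1,o3)→filled(o3,p1) ✓  (d2,p4,o2)→filled(o2,p4) ✓  (d3,p2,o3)→filled(o3,p2) ✓  (d3,p4,o4)→filled(o4,p4) ✓  (d3,p5,o2)→filled(o2,p5) ✓  (d3,p5,o3)→filled(o3,p5) ✓  (d3,p6,o1)→filled(o1,p6) ✓
Counterexamples (restrictor triples failing the scope): 1.

1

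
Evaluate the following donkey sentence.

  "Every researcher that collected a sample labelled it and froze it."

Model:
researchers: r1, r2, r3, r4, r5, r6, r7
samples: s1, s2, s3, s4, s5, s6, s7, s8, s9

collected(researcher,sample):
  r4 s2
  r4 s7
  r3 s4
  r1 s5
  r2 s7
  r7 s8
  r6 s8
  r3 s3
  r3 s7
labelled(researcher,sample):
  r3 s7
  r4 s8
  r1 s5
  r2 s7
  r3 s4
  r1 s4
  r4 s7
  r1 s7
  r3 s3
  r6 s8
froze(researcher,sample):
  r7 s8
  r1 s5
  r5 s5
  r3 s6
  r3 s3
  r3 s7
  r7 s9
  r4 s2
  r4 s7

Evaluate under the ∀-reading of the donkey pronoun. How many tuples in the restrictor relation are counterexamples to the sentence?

"it" takes "a sample" as antecedent — a donkey pronoun bound across the clause boundary.
Strong reading: for every (r,s) with collected(r,s), labelled(r,s) ∧ froze(r,s).
Restrictor pairs: (r1,s5) ✓  (r2,s7) ✗  (r3,s3) ✓  (r3,s4) ✗  (r3,s7) ✓  (r4,s2) ✗  (r4,s7) ✓  (r6,s8) ✗  (r7,s8) ✗
Counterexamples (restrictor pairs failing the scope): 5.

5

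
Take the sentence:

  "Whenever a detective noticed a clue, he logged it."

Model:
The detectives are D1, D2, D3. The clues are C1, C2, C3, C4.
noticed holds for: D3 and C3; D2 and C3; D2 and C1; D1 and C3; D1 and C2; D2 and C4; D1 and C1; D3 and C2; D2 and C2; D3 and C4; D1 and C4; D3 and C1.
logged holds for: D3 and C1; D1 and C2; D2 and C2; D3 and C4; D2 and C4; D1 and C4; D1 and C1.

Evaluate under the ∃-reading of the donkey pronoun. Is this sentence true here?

"it" takes "a clue" as antecedent — a donkey pronoun bound across the clause boundary.
Weak reading: every detective d with some noticed-clue has at least one noticed-clue c such that logged(d,c).
Per detective: D1:✓  D2:✓  D3:✓
Every detective in the restrictor has a witness.

True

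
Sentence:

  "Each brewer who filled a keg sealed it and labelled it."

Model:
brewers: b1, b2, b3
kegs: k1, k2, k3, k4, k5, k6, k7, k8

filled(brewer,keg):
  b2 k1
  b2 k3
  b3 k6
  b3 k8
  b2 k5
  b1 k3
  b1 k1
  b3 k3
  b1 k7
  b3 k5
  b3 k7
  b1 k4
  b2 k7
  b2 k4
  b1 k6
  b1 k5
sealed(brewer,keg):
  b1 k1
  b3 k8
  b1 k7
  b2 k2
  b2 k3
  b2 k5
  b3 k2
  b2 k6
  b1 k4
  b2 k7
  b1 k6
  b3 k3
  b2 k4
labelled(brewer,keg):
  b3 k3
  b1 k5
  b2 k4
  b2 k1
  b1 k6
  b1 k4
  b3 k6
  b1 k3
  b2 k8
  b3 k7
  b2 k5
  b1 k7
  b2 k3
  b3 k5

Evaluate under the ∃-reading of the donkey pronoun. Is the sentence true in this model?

True

"it" takes "a keg" as antecedent — a donkey pronoun bound across the clause boundary.
Weak reading: every brewer b with some filled-keg has at least one filled-keg k such that sealed(b,k) ∧ labelled(b,k).
Per brewer: b1:✓  b2:✓  b3:✓
Every brewer in the restrictor has a witness.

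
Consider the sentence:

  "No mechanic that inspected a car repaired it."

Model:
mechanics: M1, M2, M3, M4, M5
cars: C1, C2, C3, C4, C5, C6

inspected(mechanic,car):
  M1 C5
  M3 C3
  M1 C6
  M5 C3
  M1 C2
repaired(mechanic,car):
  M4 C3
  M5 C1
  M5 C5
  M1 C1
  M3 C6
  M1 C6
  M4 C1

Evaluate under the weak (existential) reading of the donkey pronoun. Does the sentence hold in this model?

"it" takes "a car" as antecedent — a donkey pronoun bound across the clause boundary.
Truth condition: for no (m,c) with inspected(m,c) does repaired(m,c) hold.
Restrictor pairs — does the scope hold? (M1,C2):fails  (M1,C5):fails  (M1,C6):holds  (M3,C3):fails  (M5,C3):fails
Scope holds for 1 pair(s), so the sentence is false.

False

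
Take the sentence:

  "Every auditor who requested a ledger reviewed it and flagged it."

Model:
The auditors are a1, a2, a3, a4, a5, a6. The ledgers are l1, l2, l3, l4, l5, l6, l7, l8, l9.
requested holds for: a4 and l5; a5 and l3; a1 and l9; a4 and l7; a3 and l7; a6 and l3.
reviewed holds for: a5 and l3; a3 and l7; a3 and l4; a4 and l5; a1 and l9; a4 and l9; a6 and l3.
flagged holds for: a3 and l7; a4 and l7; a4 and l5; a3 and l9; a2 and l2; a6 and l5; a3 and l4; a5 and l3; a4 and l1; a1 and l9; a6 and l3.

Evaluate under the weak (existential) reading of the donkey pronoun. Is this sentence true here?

"it" takes "a ledger" as antecedent — a donkey pronoun bound across the clause boundary.
Weak reading: every auditor a with some requested-ledger has at least one requested-ledger l such that reviewed(a,l) ∧ flagged(a,l).
Per auditor: a1:✓  a3:✓  a4:✓  a5:✓  a6:✓
Every auditor in the restrictor has a witness.

True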